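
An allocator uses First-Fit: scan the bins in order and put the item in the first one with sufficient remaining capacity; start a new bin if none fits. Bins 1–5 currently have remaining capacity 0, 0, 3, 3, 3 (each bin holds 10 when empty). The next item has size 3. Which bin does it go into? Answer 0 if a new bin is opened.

3

Bins with room: bin 3 (3), bin 4 (3), bin 5 (3).
The first with room is bin 3.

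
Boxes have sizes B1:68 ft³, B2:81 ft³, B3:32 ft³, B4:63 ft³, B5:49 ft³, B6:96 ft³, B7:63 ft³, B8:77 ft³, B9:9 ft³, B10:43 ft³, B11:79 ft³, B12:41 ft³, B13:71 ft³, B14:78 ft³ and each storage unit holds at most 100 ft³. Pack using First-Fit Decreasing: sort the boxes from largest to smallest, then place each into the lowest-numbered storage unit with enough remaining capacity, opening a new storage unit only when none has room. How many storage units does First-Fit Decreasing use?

Sorted descending: 96, 81, 79, 78, 77, 71, 68, 63, 63, 49, 43, 41, 32, 9.
Put 96 ft³ in storage unit 1; 4 ft³ remain.
Put 81 ft³ in storage unit 2; 19 ft³ remain.
Put 79 ft³ in storage unit 3; 21 ft³ remain.
Put 78 ft³ in storage unit 4; 22 ft³ remain.
Put 77 ft³ in storage unit 5; 23 ft³ remain.
Put 71 ft³ in storage unit 6; 29 ft³ remain.
Put 68 ft³ in storage unit 7; 32 ft³ remain.
Put 63 ft³ in storage unit 8; 37 ft³ remain.
Put 63 ft³ in storage unit 9; 37 ft³ remain.
Put 49 ft³ in storage unit 10; 51 ft³ remain.
Put 43 ft³ in storage unit 10; 8 ft³ remain.
Put 41 ft³ in storage unit 11; 59 ft³ remain.
Put 32 ft³ in storage unit 7; 0 ft³ remain.
Put 9 ft³ in storage unit 2; 10 ft³ remain.
Final storage units: [96] [81,9] [79] [78] [77] [71] [68,32] [63] [63] [49,43] [41].

11 storage units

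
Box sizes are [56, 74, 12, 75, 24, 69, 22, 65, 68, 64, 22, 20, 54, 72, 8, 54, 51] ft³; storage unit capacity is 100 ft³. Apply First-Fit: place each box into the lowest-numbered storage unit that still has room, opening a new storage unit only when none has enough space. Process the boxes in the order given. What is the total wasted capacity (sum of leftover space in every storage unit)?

290

storage unit 1: place 56 ft³, 44 ft³ left
storage unit 2: place 74 ft³, 26 ft³ left
storage unit 1: place 12 ft³, 32 ft³ left
storage unit 3: place 75 ft³, 25 ft³ left
storage unit 1: place 24 ft³, 8 ft³ left
storage unit 4: place 69 ft³, 31 ft³ left
storage unit 2: place 22 ft³, 4 ft³ left
storage unit 5: place 65 ft³, 35 ft³ left
storage unit 6: place 68 ft³, 32 ft³ left
storage unit 7: place 64 ft³, 36 ft³ left
storage unit 3: place 22 ft³, 3 ft³ left
storage unit 4: place 20 ft³, 11 ft³ left
storage unit 8: place 54 ft³, 46 ft³ left
storage unit 9: place 72 ft³, 28 ft³ left
storage unit 1: place 8 ft³, 0 ft³ left
storage unit 10: place 54 ft³, 46 ft³ left
storage unit 11: place 51 ft³, 49 ft³ left
11 storage units × 100 ft³ = 1100 ft³; used 810 ft³; unused 290 ft³.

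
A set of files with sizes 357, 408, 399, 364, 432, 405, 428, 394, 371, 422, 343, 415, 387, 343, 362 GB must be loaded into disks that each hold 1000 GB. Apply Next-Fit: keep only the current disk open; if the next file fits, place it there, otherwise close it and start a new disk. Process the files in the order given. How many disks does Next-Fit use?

disk 1: place 357 GB, 643 GB left
disk 1: place 408 GB, 235 GB left
disk 2: place 399 GB, 601 GB left
disk 2: place 364 GB, 237 GB left
disk 3: place 432 GB, 568 GB left
disk 3: place 405 GB, 163 GB left
disk 4: place 428 GB, 572 GB left
disk 4: place 394 GB, 178 GB left
disk 5: place 371 GB, 629 GB left
disk 5: place 422 GB, 207 GB left
disk 6: place 343 GB, 657 GB left
disk 6: place 415 GB, 242 GB left
disk 7: place 387 GB, 613 GB left
disk 7: place 343 GB, 270 GB left
disk 8: place 362 GB, 638 GB left

8 disks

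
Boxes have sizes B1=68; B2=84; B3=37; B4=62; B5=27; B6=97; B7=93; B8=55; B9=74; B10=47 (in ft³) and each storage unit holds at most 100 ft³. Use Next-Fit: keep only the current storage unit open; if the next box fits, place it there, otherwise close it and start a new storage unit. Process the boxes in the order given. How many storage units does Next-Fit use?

B1 (68 ft³) → storage unit 1 (remaining 32 ft³)
B2 (84 ft³) → storage unit 2 (remaining 16 ft³)
B3 (37 ft³) → storage unit 3 (remaining 63 ft³)
B4 (62 ft³) → storage unit 3 (remaining 1 ft³)
B5 (27 ft³) → storage unit 4 (remaining 73 ft³)
B6 (97 ft³) → storage unit 5 (remaining 3 ft³)
B7 (93 ft³) → storage unit 6 (remaining 7 ft³)
B8 (55 ft³) → storage unit 7 (remaining 45 ft³)
B9 (74 ft³) → storage unit 8 (remaining 26 ft³)
B10 (47 ft³) → storage unit 9 (remaining 53 ft³)
Final storage units: [68] [84] [37,62] [27] [97] [93] [55] [74] [47].

9 storage units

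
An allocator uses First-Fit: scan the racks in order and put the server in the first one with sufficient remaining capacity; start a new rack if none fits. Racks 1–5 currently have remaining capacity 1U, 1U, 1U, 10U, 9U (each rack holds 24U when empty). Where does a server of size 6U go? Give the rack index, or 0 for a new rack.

4

Racks with room: rack 4 (10U), rack 5 (9U).
The first with room is rack 4.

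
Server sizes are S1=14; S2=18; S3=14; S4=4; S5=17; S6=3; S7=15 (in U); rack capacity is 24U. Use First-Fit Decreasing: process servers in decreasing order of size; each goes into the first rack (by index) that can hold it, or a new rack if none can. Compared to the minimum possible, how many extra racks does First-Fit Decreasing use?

0

First-Fit Decreasing: [18,4] [17,3] [15] [14] [14] → 5 racks.
5 servers exceed 12U (half the capacity), and no two of those can share a rack, so at least 5 racks are needed.
So 5 is already optimal.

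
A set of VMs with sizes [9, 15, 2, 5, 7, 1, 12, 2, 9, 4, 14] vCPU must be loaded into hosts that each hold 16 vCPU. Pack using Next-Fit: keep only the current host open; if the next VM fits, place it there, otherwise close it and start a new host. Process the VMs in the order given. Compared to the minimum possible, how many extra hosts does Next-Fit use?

1

Next-Fit: [9] [15] [2,5,7,1] [12,2] [9,4] [14] → 6 hosts.
Total size 80 vCPU; any packing needs at least ⌈80/16⌉ = 5 hosts.
An optimal packing achieves that bound: [15,1] [14,2] [12,4] [9,7] [9,5,2] → 5 hosts.
Excess: 6 − 5 = 1.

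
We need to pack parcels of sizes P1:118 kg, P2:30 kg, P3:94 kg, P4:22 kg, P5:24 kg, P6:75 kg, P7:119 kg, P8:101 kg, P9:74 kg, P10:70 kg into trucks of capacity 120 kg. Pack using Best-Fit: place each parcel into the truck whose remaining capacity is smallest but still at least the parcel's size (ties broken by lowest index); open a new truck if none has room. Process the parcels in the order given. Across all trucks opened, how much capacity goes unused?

233

Put P1 (118 kg) in truck 1; 2 kg remain.
Put P2 (30 kg) in truck 2; 90 kg remain.
Put P3 (94 kg) in truck 3; 26 kg remain.
Put P4 (22 kg) in truck 3; 4 kg remain.
Put P5 (24 kg) in truck 2; 66 kg remain.
Put P6 (75 kg) in truck 4; 45 kg remain.
Put P7 (119 kg) in truck 5; 1 kg remain.
Put P8 (101 kg) in truck 6; 19 kg remain.
Put P9 (74 kg) in truck 7; 46 kg remain.
Put P10 (70 kg) in truck 8; 50 kg remain.
8 trucks × 120 kg = 960 kg; used 727 kg; unused 233 kg.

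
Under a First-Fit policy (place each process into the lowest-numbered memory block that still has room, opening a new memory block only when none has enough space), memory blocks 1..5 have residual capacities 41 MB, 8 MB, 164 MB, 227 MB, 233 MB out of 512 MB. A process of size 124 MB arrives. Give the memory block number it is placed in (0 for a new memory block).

Memory blocks with room: memory block 3 (164 MB), memory block 4 (227 MB), memory block 5 (233 MB).
The first with room is memory block 3.

3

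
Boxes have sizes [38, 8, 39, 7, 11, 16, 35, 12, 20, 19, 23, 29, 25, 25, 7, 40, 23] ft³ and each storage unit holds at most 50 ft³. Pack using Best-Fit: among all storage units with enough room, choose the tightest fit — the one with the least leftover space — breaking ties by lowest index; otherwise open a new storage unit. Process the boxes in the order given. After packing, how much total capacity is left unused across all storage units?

73

Put 38 ft³ in storage unit 1; 12 ft³ remain.
Put 8 ft³ in storage unit 1; 4 ft³ remain.
Put 39 ft³ in storage unit 2; 11 ft³ remain.
Put 7 ft³ in storage unit 2; 4 ft³ remain.
Put 11 ft³ in storage unit 3; 39 ft³ remain.
Put 16 ft³ in storage unit 3; 23 ft³ remain.
Put 35 ft³ in storage unit 4; 15 ft³ remain.
Put 12 ft³ in storage unit 4; 3 ft³ remain.
Put 20 ft³ in storage unit 3; 3 ft³ remain.
Put 19 ft³ in storage unit 5; 31 ft³ remain.
Put 23 ft³ in storage unit 5; 8 ft³ remain.
Put 29 ft³ in storage unit 6; 21 ft³ remain.
Put 25 ft³ in storage unit 7; 25 ft³ remain.
Put 25 ft³ in storage unit 7; 0 ft³ remain.
Put 7 ft³ in storage unit 5; 1 ft³ remain.
Put 40 ft³ in storage unit 8; 10 ft³ remain.
Put 23 ft³ in storage unit 9; 27 ft³ remain.
9 storage units × 50 ft³ = 450 ft³; used 377 ft³; unused 73 ft³.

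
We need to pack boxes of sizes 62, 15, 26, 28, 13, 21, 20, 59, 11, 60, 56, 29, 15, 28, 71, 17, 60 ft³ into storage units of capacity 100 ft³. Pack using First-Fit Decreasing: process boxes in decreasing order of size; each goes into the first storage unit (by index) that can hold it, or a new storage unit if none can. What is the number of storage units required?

7

Sorted descending: 71, 62, 60, 60, 59, 56, 29, 28, 28, 26, 21, 20, 17, 15, 15, 13, 11.
71 ft³ → storage unit 1 (remaining 29 ft³)
62 ft³ → storage unit 2 (remaining 38 ft³)
60 ft³ → storage unit 3 (remaining 40 ft³)
60 ft³ → storage unit 4 (remaining 40 ft³)
59 ft³ → storage unit 5 (remaining 41 ft³)
56 ft³ → storage unit 6 (remaining 44 ft³)
29 ft³ → storage unit 1 (remaining 0 ft³)
28 ft³ → storage unit 2 (remaining 10 ft³)
28 ft³ → storage unit 3 (remaining 12 ft³)
26 ft³ → storage unit 4 (remaining 14 ft³)
21 ft³ → storage unit 5 (remaining 20 ft³)
20 ft³ → storage unit 5 (remaining 0 ft³)
17 ft³ → storage unit 6 (remaining 27 ft³)
15 ft³ → storage unit 6 (remaining 12 ft³)
15 ft³ → storage unit 7 (remaining 85 ft³)
13 ft³ → storage unit 4 (remaining 1 ft³)
11 ft³ → storage unit 3 (remaining 1 ft³)
Final storage units: [71,29] [62,28] [60,28,11] [60,26,13] [59,21,20] [56,17,15] [15].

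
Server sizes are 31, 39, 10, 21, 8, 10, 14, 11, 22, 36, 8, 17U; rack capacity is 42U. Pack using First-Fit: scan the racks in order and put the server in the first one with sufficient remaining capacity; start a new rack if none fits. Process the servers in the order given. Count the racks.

rack 1: place 31U, 11U left
rack 2: place 39U, 3U left
rack 1: place 10U, 1U left
rack 3: place 21U, 21U left
rack 3: place 8U, 13U left
rack 3: place 10U, 3U left
rack 4: place 14U, 28U left
rack 4: place 11U, 17U left
rack 5: place 22U, 20U left
rack 6: place 36U, 6U left
rack 4: place 8U, 9U left
rack 5: place 17U, 3U left
Final racks: [31,10] [39] [21,8,10] [14,11,8] [22,17] [36].

6 racks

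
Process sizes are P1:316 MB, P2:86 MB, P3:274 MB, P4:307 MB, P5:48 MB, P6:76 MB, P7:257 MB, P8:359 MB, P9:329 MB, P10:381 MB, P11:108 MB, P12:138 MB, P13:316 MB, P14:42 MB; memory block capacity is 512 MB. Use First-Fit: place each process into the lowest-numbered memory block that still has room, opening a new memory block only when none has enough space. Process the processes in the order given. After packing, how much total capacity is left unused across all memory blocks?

Put P1 (316 MB) in memory block 1; 196 MB remain.
Put P2 (86 MB) in memory block 1; 110 MB remain.
Put P3 (274 MB) in memory block 2; 238 MB remain.
Put P4 (307 MB) in memory block 3; 205 MB remain.
Put P5 (48 MB) in memory block 1; 62 MB remain.
Put P6 (76 MB) in memory block 2; 162 MB remain.
Put P7 (257 MB) in memory block 4; 255 MB remain.
Put P8 (359 MB) in memory block 5; 153 MB remain.
Put P9 (329 MB) in memory block 6; 183 MB remain.
Put P10 (381 MB) in memory block 7; 131 MB remain.
Put P11 (108 MB) in memory block 2; 54 MB remain.
Put P12 (138 MB) in memory block 3; 67 MB remain.
Put P13 (316 MB) in memory block 8; 196 MB remain.
Put P14 (42 MB) in memory block 1; 20 MB remain.
8 memory blocks × 512 MB = 4096 MB; used 3037 MB; unused 1059 MB.

1059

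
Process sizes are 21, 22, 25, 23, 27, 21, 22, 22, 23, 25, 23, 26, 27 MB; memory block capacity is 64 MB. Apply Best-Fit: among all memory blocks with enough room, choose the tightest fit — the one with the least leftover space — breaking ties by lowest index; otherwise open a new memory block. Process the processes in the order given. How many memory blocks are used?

6

Put 21 MB in memory block 1; 43 MB remain.
Put 22 MB in memory block 1; 21 MB remain.
Put 25 MB in memory block 2; 39 MB remain.
Put 23 MB in memory block 2; 16 MB remain.
Put 27 MB in memory block 3; 37 MB remain.
Put 21 MB in memory block 1; 0 MB remain.
Put 22 MB in memory block 3; 15 MB remain.
Put 22 MB in memory block 4; 42 MB remain.
Put 23 MB in memory block 4; 19 MB remain.
Put 25 MB in memory block 5; 39 MB remain.
Put 23 MB in memory block 5; 16 MB remain.
Put 26 MB in memory block 6; 38 MB remain.
Put 27 MB in memory block 6; 11 MB remain.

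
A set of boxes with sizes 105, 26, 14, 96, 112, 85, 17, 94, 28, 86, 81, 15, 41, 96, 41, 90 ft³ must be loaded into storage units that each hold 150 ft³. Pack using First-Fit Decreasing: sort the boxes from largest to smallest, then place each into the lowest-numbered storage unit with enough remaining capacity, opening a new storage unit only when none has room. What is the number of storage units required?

Sorted descending: 112, 105, 96, 96, 94, 90, 86, 85, 81, 41, 41, 28, 26, 17, 15, 14.
112 ft³ → storage unit 1 (remaining 38 ft³)
105 ft³ → storage unit 2 (remaining 45 ft³)
96 ft³ → storage unit 3 (remaining 54 ft³)
96 ft³ → storage unit 4 (remaining 54 ft³)
94 ft³ → storage unit 5 (remaining 56 ft³)
90 ft³ → storage unit 6 (remaining 60 ft³)
86 ft³ → storage unit 7 (remaining 64 ft³)
85 ft³ → storage unit 8 (remaining 65 ft³)
81 ft³ → storage unit 9 (remaining 69 ft³)
41 ft³ → storage unit 2 (remaining 4 ft³)
41 ft³ → storage unit 3 (remaining 13 ft³)
28 ft³ → storage unit 1 (remaining 10 ft³)
26 ft³ → storage unit 4 (remaining 28 ft³)
17 ft³ → storage unit 4 (remaining 11 ft³)
15 ft³ → storage unit 5 (remaining 41 ft³)
14 ft³ → storage unit 5 (remaining 27 ft³)
Final storage units: [112,28] [105,41] [96,41] [96,26,17] [94,15,14] [90] [86] [85] [81].

9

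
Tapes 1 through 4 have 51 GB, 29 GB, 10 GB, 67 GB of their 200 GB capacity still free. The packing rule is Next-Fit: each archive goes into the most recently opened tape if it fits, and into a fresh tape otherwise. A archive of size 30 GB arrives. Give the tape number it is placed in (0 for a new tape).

4

Next-Fit only looks at tape 4, which has 67 GB free.
30 GB fits there.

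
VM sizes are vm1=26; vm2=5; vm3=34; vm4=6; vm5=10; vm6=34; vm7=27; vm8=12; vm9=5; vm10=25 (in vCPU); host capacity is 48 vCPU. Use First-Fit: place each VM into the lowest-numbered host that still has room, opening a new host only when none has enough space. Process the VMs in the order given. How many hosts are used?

5

host 1: place vm1 (26 vCPU), 22 vCPU left
host 1: place vm2 (5 vCPU), 17 vCPU left
host 2: place vm3 (34 vCPU), 14 vCPU left
host 1: place vm4 (6 vCPU), 11 vCPU left
host 1: place vm5 (10 vCPU), 1 vCPU left
host 3: place vm6 (34 vCPU), 14 vCPU left
host 4: place vm7 (27 vCPU), 21 vCPU left
host 2: place vm8 (12 vCPU), 2 vCPU left
host 3: place vm9 (5 vCPU), 9 vCPU left
host 5: place vm10 (25 vCPU), 23 vCPU left
Final hosts: [26,5,6,10] [34,12] [34,5] [27] [25].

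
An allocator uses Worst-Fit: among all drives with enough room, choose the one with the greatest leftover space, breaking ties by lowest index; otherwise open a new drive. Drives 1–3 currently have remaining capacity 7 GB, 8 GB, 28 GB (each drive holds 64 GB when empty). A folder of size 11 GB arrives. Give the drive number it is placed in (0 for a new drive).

Drives with room: drive 3 (28 GB).
Most room is drive 3 with 28 GB free.

3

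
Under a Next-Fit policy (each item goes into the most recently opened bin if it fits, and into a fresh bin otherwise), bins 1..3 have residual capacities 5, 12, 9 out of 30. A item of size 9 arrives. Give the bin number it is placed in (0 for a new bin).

Next-Fit only looks at bin 3, which has 9 free.
9 fits there.

3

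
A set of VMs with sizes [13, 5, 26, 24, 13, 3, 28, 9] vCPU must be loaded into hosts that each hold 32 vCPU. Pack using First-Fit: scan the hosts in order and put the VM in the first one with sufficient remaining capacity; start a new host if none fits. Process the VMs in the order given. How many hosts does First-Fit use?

5 hosts

Put 13 vCPU in host 1; 19 vCPU remain.
Put 5 vCPU in host 1; 14 vCPU remain.
Put 26 vCPU in host 2; 6 vCPU remain.
Put 24 vCPU in host 3; 8 vCPU remain.
Put 13 vCPU in host 1; 1 vCPU remain.
Put 3 vCPU in host 2; 3 vCPU remain.
Put 28 vCPU in host 4; 4 vCPU remain.
Put 9 vCPU in host 5; 23 vCPU remain.
Final hosts: [13,5,13] [26,3] [24] [28] [9].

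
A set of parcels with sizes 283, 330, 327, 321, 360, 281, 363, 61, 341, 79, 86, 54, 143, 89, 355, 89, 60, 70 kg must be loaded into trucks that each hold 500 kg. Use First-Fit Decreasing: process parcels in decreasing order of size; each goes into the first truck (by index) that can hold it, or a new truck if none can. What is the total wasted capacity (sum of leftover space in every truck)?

Sorted descending: 363, 360, 355, 341, 330, 327, 321, 283, 281, 143, 89, 89, 86, 79, 70, 61, 60, 54.
363 kg → truck 1 (remaining 137 kg)
360 kg → truck 2 (remaining 140 kg)
355 kg → truck 3 (remaining 145 kg)
341 kg → truck 4 (remaining 159 kg)
330 kg → truck 5 (remaining 170 kg)
327 kg → truck 6 (remaining 173 kg)
321 kg → truck 7 (remaining 179 kg)
283 kg → truck 8 (remaining 217 kg)
281 kg → truck 9 (remaining 219 kg)
143 kg → truck 3 (remaining 2 kg)
89 kg → truck 1 (remaining 48 kg)
89 kg → truck 2 (remaining 51 kg)
86 kg → truck 4 (remaining 73 kg)
79 kg → truck 5 (remaining 91 kg)
70 kg → truck 4 (remaining 3 kg)
61 kg → truck 5 (remaining 30 kg)
60 kg → truck 6 (remaining 113 kg)
54 kg → truck 6 (remaining 59 kg)
9 trucks × 500 kg = 4500 kg; used 3692 kg; unused 808 kg.

808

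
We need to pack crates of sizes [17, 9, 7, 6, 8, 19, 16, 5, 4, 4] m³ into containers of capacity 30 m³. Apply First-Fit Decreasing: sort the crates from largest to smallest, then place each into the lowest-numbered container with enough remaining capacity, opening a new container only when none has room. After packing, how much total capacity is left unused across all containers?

Sorted descending: 19, 17, 16, 9, 8, 7, 6, 5, 4, 4.
19 m³ → container 1 (remaining 11 m³)
17 m³ → container 2 (remaining 13 m³)
16 m³ → container 3 (remaining 14 m³)
9 m³ → container 1 (remaining 2 m³)
8 m³ → container 2 (remaining 5 m³)
7 m³ → container 3 (remaining 7 m³)
6 m³ → container 3 (remaining 1 m³)
5 m³ → container 2 (remaining 0 m³)
4 m³ → container 4 (remaining 26 m³)
4 m³ → container 4 (remaining 22 m³)
4 containers × 30 m³ = 120 m³; used 95 m³; unused 25 m³.

25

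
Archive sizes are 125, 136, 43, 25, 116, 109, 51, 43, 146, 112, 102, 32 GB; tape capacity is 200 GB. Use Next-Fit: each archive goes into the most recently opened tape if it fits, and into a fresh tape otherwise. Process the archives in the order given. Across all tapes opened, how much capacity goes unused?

360

Put 125 GB in tape 1; 75 GB remain.
Put 136 GB in tape 2; 64 GB remain.
Put 43 GB in tape 2; 21 GB remain.
Put 25 GB in tape 3; 175 GB remain.
Put 116 GB in tape 3; 59 GB remain.
Put 109 GB in tape 4; 91 GB remain.
Put 51 GB in tape 4; 40 GB remain.
Put 43 GB in tape 5; 157 GB remain.
Put 146 GB in tape 5; 11 GB remain.
Put 112 GB in tape 6; 88 GB remain.
Put 102 GB in tape 7; 98 GB remain.
Put 32 GB in tape 7; 66 GB remain.
7 tapes × 200 GB = 1400 GB; used 1040 GB; unused 360 GB.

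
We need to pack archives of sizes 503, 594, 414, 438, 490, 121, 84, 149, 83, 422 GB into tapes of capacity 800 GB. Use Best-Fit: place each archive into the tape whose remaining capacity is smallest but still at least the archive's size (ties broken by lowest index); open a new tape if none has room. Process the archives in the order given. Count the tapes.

6

503 GB → tape 1 (remaining 297 GB)
594 GB → tape 2 (remaining 206 GB)
414 GB → tape 3 (remaining 386 GB)
438 GB → tape 4 (remaining 362 GB)
490 GB → tape 5 (remaining 310 GB)
121 GB → tape 2 (remaining 85 GB)
84 GB → tape 2 (remaining 1 GB)
149 GB → tape 1 (remaining 148 GB)
83 GB → tape 1 (remaining 65 GB)
422 GB → tape 6 (remaining 378 GB)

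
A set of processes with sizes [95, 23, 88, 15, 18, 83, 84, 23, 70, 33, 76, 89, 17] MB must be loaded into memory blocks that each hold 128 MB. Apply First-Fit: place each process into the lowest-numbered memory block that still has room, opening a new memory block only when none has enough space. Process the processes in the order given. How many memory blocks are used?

memory block 1: place 95 MB, 33 MB left
memory block 1: place 23 MB, 10 MB left
memory block 2: place 88 MB, 40 MB left
memory block 2: place 15 MB, 25 MB left
memory block 2: place 18 MB, 7 MB left
memory block 3: place 83 MB, 45 MB left
memory block 4: place 84 MB, 44 MB left
memory block 3: place 23 MB, 22 MB left
memory block 5: place 70 MB, 58 MB left
memory block 4: place 33 MB, 11 MB left
memory block 6: place 76 MB, 52 MB left
memory block 7: place 89 MB, 39 MB left
memory block 3: place 17 MB, 5 MB left
Final memory blocks: [95,23] [88,15,18] [83,23,17] [84,33] [70] [76] [89].

7 memory blocks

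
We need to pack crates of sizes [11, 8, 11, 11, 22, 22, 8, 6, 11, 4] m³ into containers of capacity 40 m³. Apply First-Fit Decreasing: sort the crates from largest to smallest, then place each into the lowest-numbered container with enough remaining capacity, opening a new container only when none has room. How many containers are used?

3 containers

Sorted descending: 22, 22, 11, 11, 11, 11, 8, 8, 6, 4.
Put 22 m³ in container 1; 18 m³ remain.
Put 22 m³ in container 2; 18 m³ remain.
Put 11 m³ in container 1; 7 m³ remain.
Put 11 m³ in container 2; 7 m³ remain.
Put 11 m³ in container 3; 29 m³ remain.
Put 11 m³ in container 3; 18 m³ remain.
Put 8 m³ in container 3; 10 m³ remain.
Put 8 m³ in container 3; 2 m³ remain.
Put 6 m³ in container 1; 1 m³ remain.
Put 4 m³ in container 2; 3 m³ remain.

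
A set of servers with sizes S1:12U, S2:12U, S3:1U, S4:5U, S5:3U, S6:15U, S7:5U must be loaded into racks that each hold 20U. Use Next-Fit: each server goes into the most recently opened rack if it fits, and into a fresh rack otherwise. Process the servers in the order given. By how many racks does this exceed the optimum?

1

Next-Fit: [12] [12,1,5] [3,15] [5] → 4 racks.
Total size 53U; any packing needs at least ⌈53/20⌉ = 3 racks.
An optimal packing achieves that bound: [15,5] [12,5,3] [12,1] → 3 racks.
Excess: 4 − 3 = 1.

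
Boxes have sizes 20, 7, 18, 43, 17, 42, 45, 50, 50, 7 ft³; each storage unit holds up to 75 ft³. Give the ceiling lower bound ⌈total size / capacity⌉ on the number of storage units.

4

Total size = 20 + 7 + 18 + 43 + 17 + 42 + 45 + 50 + 50 + 7 = 299 ft³.
⌈299 / 75⌉ = 4.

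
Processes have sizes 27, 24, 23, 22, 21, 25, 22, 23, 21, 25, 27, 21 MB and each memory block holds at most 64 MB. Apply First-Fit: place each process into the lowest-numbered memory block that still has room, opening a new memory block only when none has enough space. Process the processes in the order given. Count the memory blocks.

6 memory blocks

Put 27 MB in memory block 1; 37 MB remain.
Put 24 MB in memory block 1; 13 MB remain.
Put 23 MB in memory block 2; 41 MB remain.
Put 22 MB in memory block 2; 19 MB remain.
Put 21 MB in memory block 3; 43 MB remain.
Put 25 MB in memory block 3; 18 MB remain.
Put 22 MB in memory block 4; 42 MB remain.
Put 23 MB in memory block 4; 19 MB remain.
Put 21 MB in memory block 5; 43 MB remain.
Put 25 MB in memory block 5; 18 MB remain.
Put 27 MB in memory block 6; 37 MB remain.
Put 21 MB in memory block 6; 16 MB remain.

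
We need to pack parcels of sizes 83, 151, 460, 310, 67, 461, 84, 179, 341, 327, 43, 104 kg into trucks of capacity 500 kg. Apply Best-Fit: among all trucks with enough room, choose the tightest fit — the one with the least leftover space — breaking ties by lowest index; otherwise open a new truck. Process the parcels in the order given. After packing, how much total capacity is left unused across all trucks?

truck 1: place 83 kg, 417 kg left
truck 1: place 151 kg, 266 kg left
truck 2: place 460 kg, 40 kg left
truck 3: place 310 kg, 190 kg left
truck 3: place 67 kg, 123 kg left
truck 4: place 461 kg, 39 kg left
truck 3: place 84 kg, 39 kg left
truck 1: place 179 kg, 87 kg left
truck 5: place 341 kg, 159 kg left
truck 6: place 327 kg, 173 kg left
truck 1: place 43 kg, 44 kg left
truck 5: place 104 kg, 55 kg left
6 trucks × 500 kg = 3000 kg; used 2610 kg; unused 390 kg.

390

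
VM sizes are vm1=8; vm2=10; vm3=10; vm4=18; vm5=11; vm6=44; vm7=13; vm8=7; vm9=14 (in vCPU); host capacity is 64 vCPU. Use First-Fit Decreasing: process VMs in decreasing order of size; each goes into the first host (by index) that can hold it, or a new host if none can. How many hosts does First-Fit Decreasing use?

3

Sorted descending: 44, 18, 14, 13, 11, 10, 10, 8, 7.
44 vCPU → host 1 (remaining 20 vCPU)
18 vCPU → host 1 (remaining 2 vCPU)
14 vCPU → host 2 (remaining 50 vCPU)
13 vCPU → host 2 (remaining 37 vCPU)
11 vCPU → host 2 (remaining 26 vCPU)
10 vCPU → host 2 (remaining 16 vCPU)
10 vCPU → host 2 (remaining 6 vCPU)
8 vCPU → host 3 (remaining 56 vCPU)
7 vCPU → host 3 (remaining 49 vCPU)
Final hosts: [44,18] [14,13,11,10,10] [8,7].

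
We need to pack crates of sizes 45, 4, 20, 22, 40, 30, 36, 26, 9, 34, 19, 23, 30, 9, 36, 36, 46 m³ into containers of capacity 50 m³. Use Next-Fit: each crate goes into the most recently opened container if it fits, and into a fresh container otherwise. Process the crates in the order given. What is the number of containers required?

Put 45 m³ in container 1; 5 m³ remain.
Put 4 m³ in container 1; 1 m³ remain.
Put 20 m³ in container 2; 30 m³ remain.
Put 22 m³ in container 2; 8 m³ remain.
Put 40 m³ in container 3; 10 m³ remain.
Put 30 m³ in container 4; 20 m³ remain.
Put 36 m³ in container 5; 14 m³ remain.
Put 26 m³ in container 6; 24 m³ remain.
Put 9 m³ in container 6; 15 m³ remain.
Put 34 m³ in container 7; 16 m³ remain.
Put 19 m³ in container 8; 31 m³ remain.
Put 23 m³ in container 8; 8 m³ remain.
Put 30 m³ in container 9; 20 m³ remain.
Put 9 m³ in container 9; 11 m³ remain.
Put 36 m³ in container 10; 14 m³ remain.
Put 36 m³ in container 11; 14 m³ remain.
Put 46 m³ in container 12; 4 m³ remain.

12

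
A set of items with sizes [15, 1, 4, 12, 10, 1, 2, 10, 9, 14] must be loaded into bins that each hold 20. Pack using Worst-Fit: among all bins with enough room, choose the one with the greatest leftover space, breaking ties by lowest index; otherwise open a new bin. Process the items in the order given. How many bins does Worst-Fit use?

15 → bin 1 (remaining 5)
1 → bin 1 (remaining 4)
4 → bin 1 (remaining 0)
12 → bin 2 (remaining 8)
10 → bin 3 (remaining 10)
1 → bin 3 (remaining 9)
2 → bin 3 (remaining 7)
10 → bin 4 (remaining 10)
9 → bin 4 (remaining 1)
14 → bin 5 (remaining 6)
Final bins: [15,1,4] [12] [10,1,2] [10,9] [14].

5 bins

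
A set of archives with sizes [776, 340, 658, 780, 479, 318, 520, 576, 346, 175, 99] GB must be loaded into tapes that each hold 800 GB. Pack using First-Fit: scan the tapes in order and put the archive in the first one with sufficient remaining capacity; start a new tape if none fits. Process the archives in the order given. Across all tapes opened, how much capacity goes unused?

1333

tape 1: place 776 GB, 24 GB left
tape 2: place 340 GB, 460 GB left
tape 3: place 658 GB, 142 GB left
tape 4: place 780 GB, 20 GB left
tape 5: place 479 GB, 321 GB left
tape 2: place 318 GB, 142 GB left
tape 6: place 520 GB, 280 GB left
tape 7: place 576 GB, 224 GB left
tape 8: place 346 GB, 454 GB left
tape 5: place 175 GB, 146 GB left
tape 2: place 99 GB, 43 GB left
8 tapes × 800 GB = 6400 GB; used 5067 GB; unused 1333 GB.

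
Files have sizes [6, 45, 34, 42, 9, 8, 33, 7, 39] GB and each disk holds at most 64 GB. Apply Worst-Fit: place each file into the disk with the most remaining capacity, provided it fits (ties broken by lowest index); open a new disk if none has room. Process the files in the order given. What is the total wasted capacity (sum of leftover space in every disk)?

97

disk 1: place 6 GB, 58 GB left
disk 1: place 45 GB, 13 GB left
disk 2: place 34 GB, 30 GB left
disk 3: place 42 GB, 22 GB left
disk 2: place 9 GB, 21 GB left
disk 3: place 8 GB, 14 GB left
disk 4: place 33 GB, 31 GB left
disk 4: place 7 GB, 24 GB left
disk 5: place 39 GB, 25 GB left
5 disks × 64 GB = 320 GB; used 223 GB; unused 97 GB.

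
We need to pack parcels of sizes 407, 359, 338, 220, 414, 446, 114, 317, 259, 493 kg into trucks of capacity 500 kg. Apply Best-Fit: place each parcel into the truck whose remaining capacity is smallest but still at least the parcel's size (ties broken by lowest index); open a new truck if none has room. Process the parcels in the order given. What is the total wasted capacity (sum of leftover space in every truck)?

Put 407 kg in truck 1; 93 kg remain.
Put 359 kg in truck 2; 141 kg remain.
Put 338 kg in truck 3; 162 kg remain.
Put 220 kg in truck 4; 280 kg remain.
Put 414 kg in truck 5; 86 kg remain.
Put 446 kg in truck 6; 54 kg remain.
Put 114 kg in truck 2; 27 kg remain.
Put 317 kg in truck 7; 183 kg remain.
Put 259 kg in truck 4; 21 kg remain.
Put 493 kg in truck 8; 7 kg remain.
8 trucks × 500 kg = 4000 kg; used 3367 kg; unused 633 kg.

633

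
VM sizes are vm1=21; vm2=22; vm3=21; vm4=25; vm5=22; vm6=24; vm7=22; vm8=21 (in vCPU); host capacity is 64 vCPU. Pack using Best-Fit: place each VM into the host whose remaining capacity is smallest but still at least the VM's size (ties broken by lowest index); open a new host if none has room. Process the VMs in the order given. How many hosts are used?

4

vm1 (21 vCPU) → host 1 (remaining 43 vCPU)
vm2 (22 vCPU) → host 1 (remaining 21 vCPU)
vm3 (21 vCPU) → host 1 (remaining 0 vCPU)
vm4 (25 vCPU) → host 2 (remaining 39 vCPU)
vm5 (22 vCPU) → host 2 (remaining 17 vCPU)
vm6 (24 vCPU) → host 3 (remaining 40 vCPU)
vm7 (22 vCPU) → host 3 (remaining 18 vCPU)
vm8 (21 vCPU) → host 4 (remaining 43 vCPU)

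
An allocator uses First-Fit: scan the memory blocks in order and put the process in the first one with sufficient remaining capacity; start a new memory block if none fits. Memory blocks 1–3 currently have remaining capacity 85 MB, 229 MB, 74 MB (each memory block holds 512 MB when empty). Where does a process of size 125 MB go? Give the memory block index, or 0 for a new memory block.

2

Memory blocks with room: memory block 2 (229 MB).
The first with room is memory block 2.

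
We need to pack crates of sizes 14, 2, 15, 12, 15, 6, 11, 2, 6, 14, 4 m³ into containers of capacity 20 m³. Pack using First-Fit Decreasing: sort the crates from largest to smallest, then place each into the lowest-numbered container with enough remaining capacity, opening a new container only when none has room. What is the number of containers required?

6

Sorted descending: 15, 15, 14, 14, 12, 11, 6, 6, 4, 2, 2.
container 1: place 15 m³, 5 m³ left
container 2: place 15 m³, 5 m³ left
container 3: place 14 m³, 6 m³ left
container 4: place 14 m³, 6 m³ left
container 5: place 12 m³, 8 m³ left
container 6: place 11 m³, 9 m³ left
container 3: place 6 m³, 0 m³ left
container 4: place 6 m³, 0 m³ left
container 1: place 4 m³, 1 m³ left
container 2: place 2 m³, 3 m³ left
container 2: place 2 m³, 1 m³ left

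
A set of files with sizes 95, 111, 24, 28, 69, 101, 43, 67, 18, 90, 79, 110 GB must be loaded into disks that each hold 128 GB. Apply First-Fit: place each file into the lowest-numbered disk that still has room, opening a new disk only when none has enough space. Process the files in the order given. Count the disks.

8

disk 1: place 95 GB, 33 GB left
disk 2: place 111 GB, 17 GB left
disk 1: place 24 GB, 9 GB left
disk 3: place 28 GB, 100 GB left
disk 3: place 69 GB, 31 GB left
disk 4: place 101 GB, 27 GB left
disk 5: place 43 GB, 85 GB left
disk 5: place 67 GB, 18 GB left
disk 3: place 18 GB, 13 GB left
disk 6: place 90 GB, 38 GB left
disk 7: place 79 GB, 49 GB left
disk 8: place 110 GB, 18 GB left
Final disks: [95,24] [111] [28,69,18] [101] [43,67] [90] [79] [110].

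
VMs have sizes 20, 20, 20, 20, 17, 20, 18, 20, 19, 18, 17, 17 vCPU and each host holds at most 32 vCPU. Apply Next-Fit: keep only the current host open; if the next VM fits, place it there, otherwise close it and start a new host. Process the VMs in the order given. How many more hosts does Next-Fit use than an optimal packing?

Next-Fit: [20] [20] [20] [20] [17] [20] [18] [20] [19] [18] [17] [17] → 12 hosts.
12 VMs exceed 16 vCPU (half the capacity), and no two of those can share a host, so at least 12 hosts are needed.
So 12 is already optimal.

0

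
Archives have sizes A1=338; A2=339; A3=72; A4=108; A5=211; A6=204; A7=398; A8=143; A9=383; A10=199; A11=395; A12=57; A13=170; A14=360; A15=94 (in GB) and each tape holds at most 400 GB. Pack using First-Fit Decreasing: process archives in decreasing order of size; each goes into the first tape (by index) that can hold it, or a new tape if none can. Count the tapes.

10

Sorted descending: 398, 395, 383, 360, 339, 338, 211, 204, 199, 170, 143, 108, 94, 72, 57.
tape 1: place 398 GB, 2 GB left
tape 2: place 395 GB, 5 GB left
tape 3: place 383 GB, 17 GB left
tape 4: place 360 GB, 40 GB left
tape 5: place 339 GB, 61 GB left
tape 6: place 338 GB, 62 GB left
tape 7: place 211 GB, 189 GB left
tape 8: place 204 GB, 196 GB left
tape 9: place 199 GB, 201 GB left
tape 7: place 170 GB, 19 GB left
tape 8: place 143 GB, 53 GB left
tape 9: place 108 GB, 93 GB left
tape 10: place 94 GB, 306 GB left
tape 9: place 72 GB, 21 GB left
tape 5: place 57 GB, 4 GB left
Final tapes: [398] [395] [383] [360] [339,57] [338] [211,170] [204,143] [199,108,72] [94].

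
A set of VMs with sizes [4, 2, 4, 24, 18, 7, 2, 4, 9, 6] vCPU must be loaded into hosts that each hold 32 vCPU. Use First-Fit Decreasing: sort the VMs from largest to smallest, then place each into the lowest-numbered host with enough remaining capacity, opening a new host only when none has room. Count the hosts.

3 hosts

Sorted descending: 24, 18, 9, 7, 6, 4, 4, 4, 2, 2.
host 1: place 24 vCPU, 8 vCPU left
host 2: place 18 vCPU, 14 vCPU left
host 2: place 9 vCPU, 5 vCPU left
host 1: place 7 vCPU, 1 vCPU left
host 3: place 6 vCPU, 26 vCPU left
host 2: place 4 vCPU, 1 vCPU left
host 3: place 4 vCPU, 22 vCPU left
host 3: place 4 vCPU, 18 vCPU left
host 3: place 2 vCPU, 16 vCPU left
host 3: place 2 vCPU, 14 vCPU left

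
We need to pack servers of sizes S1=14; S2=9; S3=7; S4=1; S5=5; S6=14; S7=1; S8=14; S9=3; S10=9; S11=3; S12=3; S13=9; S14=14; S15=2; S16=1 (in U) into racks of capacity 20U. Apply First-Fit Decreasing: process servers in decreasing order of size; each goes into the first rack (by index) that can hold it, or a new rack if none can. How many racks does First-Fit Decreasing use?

Sorted descending: 14, 14, 14, 14, 9, 9, 9, 7, 5, 3, 3, 3, 2, 1, 1, 1.
Put 14U in rack 1; 6U remain.
Put 14U in rack 2; 6U remain.
Put 14U in rack 3; 6U remain.
Put 14U in rack 4; 6U remain.
Put 9U in rack 5; 11U remain.
Put 9U in rack 5; 2U remain.
Put 9U in rack 6; 11U remain.
Put 7U in rack 6; 4U remain.
Put 5U in rack 1; 1U remain.
Put 3U in rack 2; 3U remain.
Put 3U in rack 2; 0U remain.
Put 3U in rack 3; 3U remain.
Put 2U in rack 3; 1U remain.
Put 1U in rack 1; 0U remain.
Put 1U in rack 3; 0U remain.
Put 1U in rack 4; 5U remain.

6 racks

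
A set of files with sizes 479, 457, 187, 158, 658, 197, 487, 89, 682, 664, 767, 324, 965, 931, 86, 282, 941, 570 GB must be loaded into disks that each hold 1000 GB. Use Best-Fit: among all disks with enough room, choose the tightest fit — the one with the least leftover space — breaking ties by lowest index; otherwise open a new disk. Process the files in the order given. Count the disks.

Put 479 GB in disk 1; 521 GB remain.
Put 457 GB in disk 1; 64 GB remain.
Put 187 GB in disk 2; 813 GB remain.
Put 158 GB in disk 2; 655 GB remain.
Put 658 GB in disk 3; 342 GB remain.
Put 197 GB in disk 3; 145 GB remain.
Put 487 GB in disk 2; 168 GB remain.
Put 89 GB in disk 3; 56 GB remain.
Put 682 GB in disk 4; 318 GB remain.
Put 664 GB in disk 5; 336 GB remain.
Put 767 GB in disk 6; 233 GB remain.
Put 324 GB in disk 5; 12 GB remain.
Put 965 GB in disk 7; 35 GB remain.
Put 931 GB in disk 8; 69 GB remain.
Put 86 GB in disk 2; 82 GB remain.
Put 282 GB in disk 4; 36 GB remain.
Put 941 GB in disk 9; 59 GB remain.
Put 570 GB in disk 10; 430 GB remain.

10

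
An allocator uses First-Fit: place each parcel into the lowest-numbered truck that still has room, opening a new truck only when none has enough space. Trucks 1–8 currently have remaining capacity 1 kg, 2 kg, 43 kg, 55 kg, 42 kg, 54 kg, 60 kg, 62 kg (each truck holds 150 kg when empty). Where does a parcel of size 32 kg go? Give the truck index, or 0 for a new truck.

3

Trucks with room: truck 3 (43 kg), truck 4 (55 kg), truck 5 (42 kg), truck 6 (54 kg), truck 7 (60 kg), truck 8 (62 kg).
The first with room is truck 3.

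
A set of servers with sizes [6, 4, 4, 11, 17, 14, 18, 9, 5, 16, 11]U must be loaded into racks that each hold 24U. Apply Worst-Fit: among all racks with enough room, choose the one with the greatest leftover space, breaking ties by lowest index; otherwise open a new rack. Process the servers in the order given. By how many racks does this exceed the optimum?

2

Worst-Fit: [6,4,4,5] [11,9] [17] [14] [18] [16] [11] → 7 racks.
Total size 115U; any packing needs at least ⌈115/24⌉ = 5 racks.
An optimal packing achieves that bound: [18,6] [17,5] [16,4,4] [14,9] [11,11] → 5 racks.
Excess: 7 − 5 = 2.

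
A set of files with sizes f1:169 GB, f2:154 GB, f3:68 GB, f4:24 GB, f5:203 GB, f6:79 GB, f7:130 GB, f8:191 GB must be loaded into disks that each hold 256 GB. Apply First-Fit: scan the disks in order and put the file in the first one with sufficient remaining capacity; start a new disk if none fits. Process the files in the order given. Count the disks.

5 disks

Put f1 (169 GB) in disk 1; 87 GB remain.
Put f2 (154 GB) in disk 2; 102 GB remain.
Put f3 (68 GB) in disk 1; 19 GB remain.
Put f4 (24 GB) in disk 2; 78 GB remain.
Put f5 (203 GB) in disk 3; 53 GB remain.
Put f6 (79 GB) in disk 4; 177 GB remain.
Put f7 (130 GB) in disk 4; 47 GB remain.
Put f8 (191 GB) in disk 5; 65 GB remain.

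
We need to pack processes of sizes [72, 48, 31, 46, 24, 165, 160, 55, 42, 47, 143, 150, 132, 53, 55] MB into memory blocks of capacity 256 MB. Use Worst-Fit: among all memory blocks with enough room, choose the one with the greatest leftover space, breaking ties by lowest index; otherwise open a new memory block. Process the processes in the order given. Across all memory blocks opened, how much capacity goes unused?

313

72 MB → memory block 1 (remaining 184 MB)
48 MB → memory block 1 (remaining 136 MB)
31 MB → memory block 1 (remaining 105 MB)
46 MB → memory block 1 (remaining 59 MB)
24 MB → memory block 1 (remaining 35 MB)
165 MB → memory block 2 (remaining 91 MB)
160 MB → memory block 3 (remaining 96 MB)
55 MB → memory block 3 (remaining 41 MB)
42 MB → memory block 2 (remaining 49 MB)
47 MB → memory block 2 (remaining 2 MB)
143 MB → memory block 4 (remaining 113 MB)
150 MB → memory block 5 (remaining 106 MB)
132 MB → memory block 6 (remaining 124 MB)
53 MB → memory block 6 (remaining 71 MB)
55 MB → memory block 4 (remaining 58 MB)
6 memory blocks × 256 MB = 1536 MB; used 1223 MB; unused 313 MB.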